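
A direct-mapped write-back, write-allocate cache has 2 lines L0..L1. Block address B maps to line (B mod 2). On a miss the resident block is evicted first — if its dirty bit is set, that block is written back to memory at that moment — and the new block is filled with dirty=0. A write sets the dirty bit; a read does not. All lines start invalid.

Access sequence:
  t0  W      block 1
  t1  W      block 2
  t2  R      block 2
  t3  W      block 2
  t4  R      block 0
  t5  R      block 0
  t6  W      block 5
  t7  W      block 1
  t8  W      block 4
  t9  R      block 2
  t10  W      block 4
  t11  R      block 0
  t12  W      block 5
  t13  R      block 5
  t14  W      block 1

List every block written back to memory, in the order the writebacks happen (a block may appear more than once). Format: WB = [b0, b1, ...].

WB = [2, 1, 5, 4, 4, 1, 5]

0: W B1 -> L1 miss  d=D]
1: W B2 -> L0 miss  d=D]
2: R B2 -> L0 hit  d=D]
3: W B2 -> L0 hit  d=D]
4: R B0 -> L0 miss wb->B2  d=-]
5: R B0 -> L0 hit  d=-]
6: W B5 -> L1 miss wb->B1  d=D]
7: W B1 -> L1 miss wb->B5  d=D]
8: W B4 -> L0 miss  d=D]
9: R B2 -> L0 miss wb->B4  d=-]
10: W B4 -> L0 miss  d=D]
11: R B0 -> L0 miss wb->B4  d=-]
12: W B5 -> L1 miss wb->B1  d=D]
13: R B5 -> L1 hit  d=D]
14: W B1 -> L1 miss wb->B5  d=D]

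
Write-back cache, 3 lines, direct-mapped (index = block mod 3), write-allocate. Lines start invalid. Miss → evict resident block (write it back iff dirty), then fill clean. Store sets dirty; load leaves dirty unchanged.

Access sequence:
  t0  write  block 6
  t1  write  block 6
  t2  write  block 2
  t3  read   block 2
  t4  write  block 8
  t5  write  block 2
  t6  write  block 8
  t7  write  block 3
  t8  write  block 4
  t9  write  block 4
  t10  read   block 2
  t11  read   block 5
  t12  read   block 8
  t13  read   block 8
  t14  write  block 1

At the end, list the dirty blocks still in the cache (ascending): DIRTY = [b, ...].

0: W B6 -> L0 miss  d=D]
1: W B6 -> L0 hit  d=D]
2: W B2 -> L2 miss  d=D]
3: R B2 -> L2 hit  d=D]
4: W B8 -> L2 miss wb->B2  d=D]
5: W B2 -> L2 miss wb->B8  d=D]
6: W B8 -> L2 miss wb->B2  d=D]
7: W B3 -> L0 miss wb->B6  d=D]
8: W B4 -> L1 miss  d=D]
9: W B4 -> L1 hit  d=D]
10: R B2 -> L2 miss wb->B8  d=-]
11: R B5 -> L2 miss  d=-]
12: R B8 -> L2 miss  d=-]
13: R B8 -> L2 hit  d=-]
14: W B1 -> L1 miss wb->B4  d=D]

DIRTY = [1, 3]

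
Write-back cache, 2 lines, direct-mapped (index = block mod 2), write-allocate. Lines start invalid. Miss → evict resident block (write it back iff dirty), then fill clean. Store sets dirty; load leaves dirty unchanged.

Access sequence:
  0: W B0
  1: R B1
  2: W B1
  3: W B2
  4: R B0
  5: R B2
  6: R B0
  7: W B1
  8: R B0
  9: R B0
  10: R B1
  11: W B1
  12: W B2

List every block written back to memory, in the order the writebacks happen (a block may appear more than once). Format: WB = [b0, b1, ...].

WB = [0, 2]

0: W B0 -> L0 miss  d=D]
1: R B1 -> L1 miss  d=-]
2: W B1 -> L1 hit  d=D]
3: W B2 -> L0 miss wb->B0  d=D]
4: R B0 -> L0 miss wb->B2  d=-]
5: R B2 -> L0 miss  d=-]
6: R B0 -> L0 miss  d=-]
7: W B1 -> L1 hit  d=D]
8: R B0 -> L0 hit  d=-]
9: R B0 -> L0 hit  d=-]
10: R B1 -> L1 hit  d=D]
11: W B1 -> L1 hit  d=D]
12: W B2 -> L0 miss  d=D]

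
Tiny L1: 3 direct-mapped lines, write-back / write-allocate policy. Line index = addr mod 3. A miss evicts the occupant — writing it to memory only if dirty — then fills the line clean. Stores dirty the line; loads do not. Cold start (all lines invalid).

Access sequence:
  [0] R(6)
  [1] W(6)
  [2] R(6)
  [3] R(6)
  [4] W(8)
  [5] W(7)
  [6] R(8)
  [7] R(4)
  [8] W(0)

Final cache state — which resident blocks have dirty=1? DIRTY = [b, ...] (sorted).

DIRTY = [0, 8]

  0 | R B6 → L0 miss [-]
  1 | W B6 → L0 hit [D]
  2 | R B6 → L0 hit [D]
  3 | R B6 → L0 hit [D]
  4 | W B8 → L2 miss [D]
  5 | W B7 → L1 miss [D]
  6 | R B8 → L2 hit [D]
  7 | R B4 → L1 miss wb→B7 [-]
  8 | W B0 → L0 miss wb→B6 [D]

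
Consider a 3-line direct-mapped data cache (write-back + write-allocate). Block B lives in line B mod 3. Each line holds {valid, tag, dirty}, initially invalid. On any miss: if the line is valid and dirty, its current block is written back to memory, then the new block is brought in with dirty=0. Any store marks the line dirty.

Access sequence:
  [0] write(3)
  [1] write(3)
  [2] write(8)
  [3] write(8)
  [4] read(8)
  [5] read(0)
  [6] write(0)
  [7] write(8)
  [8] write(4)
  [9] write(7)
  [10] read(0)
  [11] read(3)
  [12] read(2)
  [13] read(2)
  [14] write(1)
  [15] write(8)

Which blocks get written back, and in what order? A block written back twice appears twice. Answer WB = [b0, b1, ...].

WB = [3, 4, 0, 8, 7]

0: W B3 → L0 miss [D]
1: W B3 → L0 hit [D]
2: W B8 → L2 miss [D]
3: W B8 → L2 hit [D]
4: R B8 → L2 hit [D]
5: R B0 → L0 miss wb→B3 [-]
6: W B0 → L0 hit [D]
7: W B8 → L2 hit [D]
8: W B4 → L1 miss [D]
9: W B7 → L1 miss wb→B4 [D]
10: R B0 → L0 hit [D]
11: R B3 → L0 miss wb→B0 [-]
12: R B2 → L2 miss wb→B8 [-]
13: R B2 → L2 hit [-]
14: W B1 → L1 miss wb→B7 [D]
15: W B8 → L2 miss [D]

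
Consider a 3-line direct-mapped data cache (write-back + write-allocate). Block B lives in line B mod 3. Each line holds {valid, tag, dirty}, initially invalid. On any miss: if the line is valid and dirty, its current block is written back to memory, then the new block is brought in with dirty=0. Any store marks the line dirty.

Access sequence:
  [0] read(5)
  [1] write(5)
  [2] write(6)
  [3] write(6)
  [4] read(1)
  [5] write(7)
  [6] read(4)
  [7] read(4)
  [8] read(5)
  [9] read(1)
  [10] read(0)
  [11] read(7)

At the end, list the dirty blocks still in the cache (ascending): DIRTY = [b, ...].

0: R B5 → L2 miss [-]
1: W B5 → L2 hit [D]
2: W B6 → L0 miss [D]
3: W B6 → L0 hit [D]
4: R B1 → L1 miss [-]
5: W B7 → L1 miss [D]
6: R B4 → L1 miss wb→B7 [-]
7: R B4 → L1 hit [-]
8: R B5 → L2 hit [D]
9: R B1 → L1 miss [-]
10: R B0 → L0 miss wb→B6 [-]
11: R B7 → L1 miss [-]

DIRTY = [5]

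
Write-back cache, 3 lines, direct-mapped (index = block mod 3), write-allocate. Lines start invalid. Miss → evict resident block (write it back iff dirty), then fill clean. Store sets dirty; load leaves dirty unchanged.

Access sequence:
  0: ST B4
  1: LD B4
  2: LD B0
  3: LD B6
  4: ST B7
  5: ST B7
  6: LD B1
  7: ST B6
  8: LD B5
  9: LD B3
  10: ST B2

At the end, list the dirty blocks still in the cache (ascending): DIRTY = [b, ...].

DIRTY = [2]

0: W B4 → L1 miss [D]
1: R B4 → L1 hit [D]
2: R B0 → L0 miss [-]
3: R B6 → L0 miss [-]
4: W B7 → L1 miss wb→B4 [D]
5: W B7 → L1 hit [D]
6: R B1 → L1 miss wb→B7 [-]
7: W B6 → L0 hit [D]
8: R B5 → L2 miss [-]
9: R B3 → L0 miss wb→B6 [-]
10: W B2 → L2 miss [D]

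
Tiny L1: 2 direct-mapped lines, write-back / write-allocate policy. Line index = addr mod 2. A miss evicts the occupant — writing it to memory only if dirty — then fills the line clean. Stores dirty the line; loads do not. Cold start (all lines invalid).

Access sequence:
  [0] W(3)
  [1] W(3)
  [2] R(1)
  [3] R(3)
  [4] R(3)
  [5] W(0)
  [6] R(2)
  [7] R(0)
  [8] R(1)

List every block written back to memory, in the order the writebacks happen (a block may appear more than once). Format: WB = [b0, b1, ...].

WB = [3, 0]

0: W B3 -> L1 miss  d=D]
1: W B3 -> L1 hit  d=D]
2: R B1 -> L1 miss wb->B3  d=-]
3: R B3 -> L1 miss  d=-]
4: R B3 -> L1 hit  d=-]
5: W B0 -> L0 miss  d=D]
6: R B2 -> L0 miss wb->B0  d=-]
7: R B0 -> L0 miss  d=-]
8: R B1 -> L1 miss  d=-]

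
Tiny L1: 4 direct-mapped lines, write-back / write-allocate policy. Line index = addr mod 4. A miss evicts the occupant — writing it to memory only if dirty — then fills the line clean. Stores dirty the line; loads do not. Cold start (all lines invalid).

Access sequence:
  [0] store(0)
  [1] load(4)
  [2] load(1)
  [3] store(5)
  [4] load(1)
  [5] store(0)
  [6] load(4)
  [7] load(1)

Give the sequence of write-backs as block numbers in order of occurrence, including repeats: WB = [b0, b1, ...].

  0 | W B0 → L0 miss [D]
  1 | R B4 → L0 miss wb→B0 [-]
  2 | R B1 → L1 miss [-]
  3 | W B5 → L1 miss [D]
  4 | R B1 → L1 miss wb→B5 [-]
  5 | W B0 → L0 miss [D]
  6 | R B4 → L0 miss wb→B0 [-]
  7 | R B1 → L1 hit [-]

WB = [0, 5, 0]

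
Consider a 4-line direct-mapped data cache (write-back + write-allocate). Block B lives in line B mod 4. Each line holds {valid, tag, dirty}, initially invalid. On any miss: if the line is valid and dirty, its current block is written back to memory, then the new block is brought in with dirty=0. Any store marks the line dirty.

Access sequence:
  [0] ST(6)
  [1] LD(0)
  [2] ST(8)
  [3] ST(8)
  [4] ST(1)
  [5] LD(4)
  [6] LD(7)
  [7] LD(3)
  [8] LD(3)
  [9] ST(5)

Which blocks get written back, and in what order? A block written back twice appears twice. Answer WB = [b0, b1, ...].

WB = [8, 1]

0: W B6 -> L2 miss  d=D]
1: R B0 -> L0 miss  d=-]
2: W B8 -> L0 miss  d=D]
3: W B8 -> L0 hit  d=D]
4: W B1 -> L1 miss  d=D]
5: R B4 -> L0 miss wb->B8  d=-]
6: R B7 -> L3 miss  d=-]
7: R B3 -> L3 miss  d=-]
8: R B3 -> L3 hit  d=-]
9: W B5 -> L1 miss wb->B1  d=D]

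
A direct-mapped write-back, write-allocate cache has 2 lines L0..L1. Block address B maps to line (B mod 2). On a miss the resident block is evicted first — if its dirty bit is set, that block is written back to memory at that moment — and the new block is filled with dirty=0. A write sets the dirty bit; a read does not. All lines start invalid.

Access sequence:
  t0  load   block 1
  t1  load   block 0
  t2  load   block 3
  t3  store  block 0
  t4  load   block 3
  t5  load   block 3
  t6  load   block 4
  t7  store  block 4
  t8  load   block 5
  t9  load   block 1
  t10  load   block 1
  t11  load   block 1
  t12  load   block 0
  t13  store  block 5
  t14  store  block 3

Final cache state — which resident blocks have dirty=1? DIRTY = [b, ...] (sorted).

  0 | R B1 → L1 miss [-]
  1 | R B0 → L0 miss [-]
  2 | R B3 → L1 miss [-]
  3 | W B0 → L0 hit [D]
  4 | R B3 → L1 hit [-]
  5 | R B3 → L1 hit [-]
  6 | R B4 → L0 miss wb→B0 [-]
  7 | W B4 → L0 hit [D]
  8 | R B5 → L1 miss [-]
  9 | R B1 → L1 miss [-]
  10 | R B1 → L1 hit [-]
  11 | R B1 → L1 hit [-]
  12 | R B0 → L0 miss wb→B4 [-]
  13 | W B5 → L1 miss [D]
  14 | W B3 → L1 miss wb→B5 [D]

DIRTY = [3]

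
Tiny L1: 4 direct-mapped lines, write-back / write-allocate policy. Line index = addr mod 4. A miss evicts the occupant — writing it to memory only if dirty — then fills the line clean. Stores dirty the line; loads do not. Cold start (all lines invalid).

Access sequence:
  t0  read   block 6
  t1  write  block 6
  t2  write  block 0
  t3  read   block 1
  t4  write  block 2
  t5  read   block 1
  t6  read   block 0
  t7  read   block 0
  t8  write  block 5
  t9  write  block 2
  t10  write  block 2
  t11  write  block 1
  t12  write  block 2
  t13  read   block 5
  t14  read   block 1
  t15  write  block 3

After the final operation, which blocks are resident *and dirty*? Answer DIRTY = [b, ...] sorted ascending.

  0 | R B6 → L2 miss [-]
  1 | W B6 → L2 hit [D]
  2 | W B0 → L0 miss [D]
  3 | R B1 → L1 miss [-]
  4 | W B2 → L2 miss wb→B6 [D]
  5 | R B1 → L1 hit [-]
  6 | R B0 → L0 hit [D]
  7 | R B0 → L0 hit [D]
  8 | W B5 → L1 miss [D]
  9 | W B2 → L2 hit [D]
  10 | W B2 → L2 hit [D]
  11 | W B1 → L1 miss wb→B5 [D]
  12 | W B2 → L2 hit [D]
  13 | R B5 → L1 miss wb→B1 [-]
  14 | R B1 → L1 miss [-]
  15 | W B3 → L3 miss [D]

DIRTY = [0, 2, 3]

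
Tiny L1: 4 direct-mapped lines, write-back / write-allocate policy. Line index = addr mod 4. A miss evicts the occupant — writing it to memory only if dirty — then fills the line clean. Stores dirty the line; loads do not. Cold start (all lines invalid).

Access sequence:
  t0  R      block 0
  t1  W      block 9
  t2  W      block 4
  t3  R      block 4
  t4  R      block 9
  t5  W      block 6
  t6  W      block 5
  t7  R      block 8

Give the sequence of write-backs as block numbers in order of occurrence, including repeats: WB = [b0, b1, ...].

  0 | R B0 → L0 miss [-]
  1 | W B9 → L1 miss [D]
  2 | W B4 → L0 miss [D]
  3 | R B4 → L0 hit [D]
  4 | R B9 → L1 hit [D]
  5 | W B6 → L2 miss [D]
  6 | W B5 → L1 miss wb→B9 [D]
  7 | R B8 → L0 miss wb→B4 [-]

WB = [9, 4]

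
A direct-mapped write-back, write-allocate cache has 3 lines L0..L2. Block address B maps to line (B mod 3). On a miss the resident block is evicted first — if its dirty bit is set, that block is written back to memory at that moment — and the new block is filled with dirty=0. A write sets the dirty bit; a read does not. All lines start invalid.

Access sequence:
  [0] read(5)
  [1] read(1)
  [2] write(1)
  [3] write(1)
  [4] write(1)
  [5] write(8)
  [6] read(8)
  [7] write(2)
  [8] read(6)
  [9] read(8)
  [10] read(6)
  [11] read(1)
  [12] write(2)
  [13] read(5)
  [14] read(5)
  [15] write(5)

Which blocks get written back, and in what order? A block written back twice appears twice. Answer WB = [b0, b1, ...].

  0 | R B5 → L2 miss [-]
  1 | R B1 → L1 miss [-]
  2 | W B1 → L1 hit [D]
  3 | W B1 → L1 hit [D]
  4 | W B1 → L1 hit [D]
  5 | W B8 → L2 miss [D]
  6 | R B8 → L2 hit [D]
  7 | W B2 → L2 miss wb→B8 [D]
  8 | R B6 → L0 miss [-]
  9 | R B8 → L2 miss wb→B2 [-]
  10 | R B6 → L0 hit [-]
  11 | R B1 → L1 hit [D]
  12 | W B2 → L2 miss [D]
  13 | R B5 → L2 miss wb→B2 [-]
  14 | R B5 → L2 hit [-]
  15 | W B5 → L2 hit [D]

WB = [8, 2, 2]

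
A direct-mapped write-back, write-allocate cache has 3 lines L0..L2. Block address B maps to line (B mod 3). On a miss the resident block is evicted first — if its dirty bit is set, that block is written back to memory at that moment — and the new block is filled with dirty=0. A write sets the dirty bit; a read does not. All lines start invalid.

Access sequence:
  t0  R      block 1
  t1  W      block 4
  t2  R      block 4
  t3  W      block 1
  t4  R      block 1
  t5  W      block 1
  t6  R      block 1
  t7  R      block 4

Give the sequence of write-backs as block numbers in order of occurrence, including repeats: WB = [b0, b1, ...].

0: R B1 -> L1 miss  d=-]
1: W B4 -> L1 miss  d=D]
2: R B4 -> L1 hit  d=D]
3: W B1 -> L1 miss wb->B4  d=D]
4: R B1 -> L1 hit  d=D]
5: W B1 -> L1 hit  d=D]
6: R B1 -> L1 hit  d=D]
7: R B4 -> L1 miss wb->B1  d=-]

WB = [4, 1]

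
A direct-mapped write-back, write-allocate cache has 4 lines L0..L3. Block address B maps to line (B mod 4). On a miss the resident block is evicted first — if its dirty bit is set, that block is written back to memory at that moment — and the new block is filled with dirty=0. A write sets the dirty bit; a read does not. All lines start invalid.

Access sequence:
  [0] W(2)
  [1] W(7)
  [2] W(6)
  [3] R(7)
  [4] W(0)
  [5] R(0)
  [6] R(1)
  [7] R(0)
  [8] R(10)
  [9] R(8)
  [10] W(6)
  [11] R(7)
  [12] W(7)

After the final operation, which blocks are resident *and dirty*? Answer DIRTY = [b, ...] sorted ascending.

DIRTY = [6, 7]

  0 | W B2 → L2 miss [D]
  1 | W B7 → L3 miss [D]
  2 | W B6 → L2 miss wb→B2 [D]
  3 | R B7 → L3 hit [D]
  4 | W B0 → L0 miss [D]
  5 | R B0 → L0 hit [D]
  6 | R B1 → L1 miss [-]
  7 | R B0 → L0 hit [D]
  8 | R B10 → L2 miss wb→B6 [-]
  9 | R B8 → L0 miss wb→B0 [-]
  10 | W B6 → L2 miss [D]
  11 | R B7 → L3 hit [D]
  12 | W B7 → L3 hit [D]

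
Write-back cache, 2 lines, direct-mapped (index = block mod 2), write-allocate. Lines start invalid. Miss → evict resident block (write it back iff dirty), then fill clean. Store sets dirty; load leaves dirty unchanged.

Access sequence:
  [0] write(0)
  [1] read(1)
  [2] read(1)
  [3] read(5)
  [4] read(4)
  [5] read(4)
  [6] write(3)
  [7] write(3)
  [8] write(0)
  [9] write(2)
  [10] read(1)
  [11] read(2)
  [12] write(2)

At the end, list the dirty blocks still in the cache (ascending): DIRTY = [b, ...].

0: W B0 → L0 miss [D]
1: R B1 → L1 miss [-]
2: R B1 → L1 hit [-]
3: R B5 → L1 miss [-]
4: R B4 → L0 miss wb→B0 [-]
5: R B4 → L0 hit [-]
6: W B3 → L1 miss [D]
7: W B3 → L1 hit [D]
8: W B0 → L0 miss [D]
9: W B2 → L0 miss wb→B0 [D]
10: R B1 → L1 miss wb→B3 [-]
11: R B2 → L0 hit [D]
12: W B2 → L0 hit [D]

DIRTY = [2]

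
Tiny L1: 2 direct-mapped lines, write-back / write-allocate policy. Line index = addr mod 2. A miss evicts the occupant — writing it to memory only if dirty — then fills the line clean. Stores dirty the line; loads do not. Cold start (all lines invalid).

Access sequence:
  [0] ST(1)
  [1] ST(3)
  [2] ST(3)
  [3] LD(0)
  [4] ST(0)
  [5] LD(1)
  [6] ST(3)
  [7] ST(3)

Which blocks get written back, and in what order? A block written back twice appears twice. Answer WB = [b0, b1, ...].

0: W B1 → L1 miss [D]
1: W B3 → L1 miss wb→B1 [D]
2: W B3 → L1 hit [D]
3: R B0 → L0 miss [-]
4: W B0 → L0 hit [D]
5: R B1 → L1 miss wb→B3 [-]
6: W B3 → L1 miss [D]
7: W B3 → L1 hit [D]

WB = [1, 3]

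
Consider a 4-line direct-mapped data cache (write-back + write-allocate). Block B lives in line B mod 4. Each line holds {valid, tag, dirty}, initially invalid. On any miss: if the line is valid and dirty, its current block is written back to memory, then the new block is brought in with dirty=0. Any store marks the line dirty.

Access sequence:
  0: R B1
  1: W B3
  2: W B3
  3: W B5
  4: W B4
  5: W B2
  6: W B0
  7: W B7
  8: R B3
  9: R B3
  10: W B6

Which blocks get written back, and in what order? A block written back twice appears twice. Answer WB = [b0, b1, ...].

  0 | R B1 → L1 miss [-]
  1 | W B3 → L3 miss [D]
  2 | W B3 → L3 hit [D]
  3 | W B5 → L1 miss [D]
  4 | W B4 → L0 miss [D]
  5 | W B2 → L2 miss [D]
  6 | W B0 → L0 miss wb→B4 [D]
  7 | W B7 → L3 miss wb→B3 [D]
  8 | R B3 → L3 miss wb→B7 [-]
  9 | R B3 → L3 hit [-]
  10 | W B6 → L2 miss wb→B2 [D]

WB = [4, 3, 7, 2]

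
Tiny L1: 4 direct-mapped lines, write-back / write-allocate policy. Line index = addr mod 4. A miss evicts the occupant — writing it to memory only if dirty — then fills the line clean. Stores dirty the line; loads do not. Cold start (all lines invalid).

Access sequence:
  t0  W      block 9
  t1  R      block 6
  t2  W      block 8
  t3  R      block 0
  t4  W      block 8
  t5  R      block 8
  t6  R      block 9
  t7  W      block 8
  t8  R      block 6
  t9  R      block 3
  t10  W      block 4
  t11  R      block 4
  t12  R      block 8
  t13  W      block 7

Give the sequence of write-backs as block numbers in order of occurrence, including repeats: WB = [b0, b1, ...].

  0 | W B9 → L1 miss [D]
  1 | R B6 → L2 miss [-]
  2 | W B8 → L0 miss [D]
  3 | R B0 → L0 miss wb→B8 [-]
  4 | W B8 → L0 miss [D]
  5 | R B8 → L0 hit [D]
  6 | R B9 → L1 hit [D]
  7 | W B8 → L0 hit [D]
  8 | R B6 → L2 hit [-]
  9 | R B3 → L3 miss [-]
  10 | W B4 → L0 miss wb→B8 [D]
  11 | R B4 → L0 hit [D]
  12 | R B8 → L0 miss wb→B4 [-]
  13 | W B7 → L3 miss [D]

WB = [8, 8, 4]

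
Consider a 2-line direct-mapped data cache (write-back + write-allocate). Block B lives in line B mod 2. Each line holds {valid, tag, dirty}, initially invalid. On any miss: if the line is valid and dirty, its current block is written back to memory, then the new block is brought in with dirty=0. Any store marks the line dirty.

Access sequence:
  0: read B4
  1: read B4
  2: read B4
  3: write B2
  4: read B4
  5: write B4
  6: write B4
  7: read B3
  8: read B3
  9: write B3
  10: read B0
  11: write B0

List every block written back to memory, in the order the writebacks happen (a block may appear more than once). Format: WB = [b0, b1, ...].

0: R B4 -> L0 miss  d=-]
1: R B4 -> L0 hit  d=-]
2: R B4 -> L0 hit  d=-]
3: W B2 -> L0 miss  d=D]
4: R B4 -> L0 miss wb->B2  d=-]
5: W B4 -> L0 hit  d=D]
6: W B4 -> L0 hit  d=D]
7: R B3 -> L1 miss  d=-]
8: R B3 -> L1 hit  d=-]
9: W B3 -> L1 hit  d=D]
10: R B0 -> L0 miss wb->B4  d=-]
11: W B0 -> L0 hit  d=D]

WB = [2, 4]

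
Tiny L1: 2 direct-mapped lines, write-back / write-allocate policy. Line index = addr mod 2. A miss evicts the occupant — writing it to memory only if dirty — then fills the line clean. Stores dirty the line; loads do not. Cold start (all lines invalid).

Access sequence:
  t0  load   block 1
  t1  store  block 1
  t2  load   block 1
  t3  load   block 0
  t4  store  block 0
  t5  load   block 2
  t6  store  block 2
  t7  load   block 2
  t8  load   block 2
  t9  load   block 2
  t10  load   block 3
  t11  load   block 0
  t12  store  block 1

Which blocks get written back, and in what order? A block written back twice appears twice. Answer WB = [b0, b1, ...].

WB = [0, 1, 2]

0: R B1 -> L1 miss  d=-]
1: W B1 -> L1 hit  d=D]
2: R B1 -> L1 hit  d=D]
3: R B0 -> L0 miss  d=-]
4: W B0 -> L0 hit  d=D]
5: R B2 -> L0 miss wb->B0  d=-]
6: W B2 -> L0 hit  d=D]
7: R B2 -> L0 hit  d=D]
8: R B2 -> L0 hit  d=D]
9: R B2 -> L0 hit  d=D]
10: R B3 -> L1 miss wb->B1  d=-]
11: R B0 -> L0 miss wb->B2  d=-]
12: W B1 -> L1 miss  d=D]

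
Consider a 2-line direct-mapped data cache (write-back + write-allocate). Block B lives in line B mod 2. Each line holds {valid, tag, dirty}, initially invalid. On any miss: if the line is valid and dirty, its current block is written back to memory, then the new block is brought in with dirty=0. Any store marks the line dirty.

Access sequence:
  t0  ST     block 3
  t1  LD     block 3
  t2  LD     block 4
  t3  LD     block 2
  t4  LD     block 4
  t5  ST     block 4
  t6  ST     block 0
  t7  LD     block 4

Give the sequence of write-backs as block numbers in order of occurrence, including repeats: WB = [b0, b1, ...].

  0 | W B3 → L1 miss [D]
  1 | R B3 → L1 hit [D]
  2 | R B4 → L0 miss [-]
  3 | R B2 → L0 miss [-]
  4 | R B4 → L0 miss [-]
  5 | W B4 → L0 hit [D]
  6 | W B0 → L0 miss wb→B4 [D]
  7 | R B4 → L0 miss wb→B0 [-]

WB = [4, 0]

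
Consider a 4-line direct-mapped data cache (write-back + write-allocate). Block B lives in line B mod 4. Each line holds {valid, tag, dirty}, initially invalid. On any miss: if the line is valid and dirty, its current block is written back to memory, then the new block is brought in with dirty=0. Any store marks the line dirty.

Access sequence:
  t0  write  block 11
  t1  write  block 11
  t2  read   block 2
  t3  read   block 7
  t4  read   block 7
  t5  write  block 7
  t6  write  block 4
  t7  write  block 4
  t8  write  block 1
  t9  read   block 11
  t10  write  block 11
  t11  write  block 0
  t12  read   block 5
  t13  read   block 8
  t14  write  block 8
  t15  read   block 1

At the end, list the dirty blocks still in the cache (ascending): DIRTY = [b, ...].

  0 | W B11 → L3 miss [D]
  1 | W B11 → L3 hit [D]
  2 | R B2 → L2 miss [-]
  3 | R B7 → L3 miss wb→B11 [-]
  4 | R B7 → L3 hit [-]
  5 | W B7 → L3 hit [D]
  6 | W B4 → L0 miss [D]
  7 | W B4 → L0 hit [D]
  8 | W B1 → L1 miss [D]
  9 | R B11 → L3 miss wb→B7 [-]
  10 | W B11 → L3 hit [D]
  11 | W B0 → L0 miss wb→B4 [D]
  12 | R B5 → L1 miss wb→B1 [-]
  13 | R B8 → L0 miss wb→B0 [-]
  14 | W B8 → L0 hit [D]
  15 | R B1 → L1 miss [-]

DIRTY = [8, 11]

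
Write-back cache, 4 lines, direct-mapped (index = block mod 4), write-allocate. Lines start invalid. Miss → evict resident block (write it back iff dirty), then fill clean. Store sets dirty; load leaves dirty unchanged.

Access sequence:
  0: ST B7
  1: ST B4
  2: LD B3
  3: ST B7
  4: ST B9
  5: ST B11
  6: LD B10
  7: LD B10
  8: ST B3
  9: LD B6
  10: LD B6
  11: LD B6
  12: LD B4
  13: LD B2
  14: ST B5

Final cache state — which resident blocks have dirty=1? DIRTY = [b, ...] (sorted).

0: W B7 -> L3 miss  d=D]
1: W B4 -> L0 miss  d=D]
2: R B3 -> L3 miss wb->B7  d=-]
3: W B7 -> L3 miss  d=D]
4: W B9 -> L1 miss  d=D]
5: W B11 -> L3 miss wb->B7  d=D]
6: R B10 -> L2 miss  d=-]
7: R B10 -> L2 hit  d=-]
8: W B3 -> L3 miss wb->B11  d=D]
9: R B6 -> L2 miss  d=-]
10: R B6 -> L2 hit  d=-]
11: R B6 -> L2 hit  d=-]
12: R B4 -> L0 hit  d=D]
13: R B2 -> L2 miss  d=-]
14: W B5 -> L1 miss wb->B9  d=D]

DIRTY = [3, 4, 5]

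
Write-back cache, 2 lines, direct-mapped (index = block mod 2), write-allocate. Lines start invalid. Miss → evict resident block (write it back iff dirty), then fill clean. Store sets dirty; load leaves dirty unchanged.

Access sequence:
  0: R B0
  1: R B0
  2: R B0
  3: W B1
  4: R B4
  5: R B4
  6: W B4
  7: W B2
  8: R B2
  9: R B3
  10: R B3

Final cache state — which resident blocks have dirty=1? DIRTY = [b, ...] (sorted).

DIRTY = [2]

  0 | R B0 → L0 miss [-]
  1 | R B0 → L0 hit [-]
  2 | R B0 → L0 hit [-]
  3 | W B1 → L1 miss [D]
  4 | R B4 → L0 miss [-]
  5 | R B4 → L0 hit [-]
  6 | W B4 → L0 hit [D]
  7 | W B2 → L0 miss wb→B4 [D]
  8 | R B2 → L0 hit [D]
  9 | R B3 → L1 miss wb→B1 [-]
  10 | R B3 → L1 hit [-]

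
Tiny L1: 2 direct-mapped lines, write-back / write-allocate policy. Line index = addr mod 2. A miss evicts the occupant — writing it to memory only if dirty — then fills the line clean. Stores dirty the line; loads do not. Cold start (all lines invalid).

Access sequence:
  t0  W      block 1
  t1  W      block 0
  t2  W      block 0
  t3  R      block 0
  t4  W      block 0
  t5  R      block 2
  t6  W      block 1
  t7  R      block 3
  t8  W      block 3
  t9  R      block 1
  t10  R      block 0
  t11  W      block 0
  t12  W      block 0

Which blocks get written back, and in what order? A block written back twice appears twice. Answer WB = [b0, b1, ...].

0: W B1 → L1 miss [D]
1: W B0 → L0 miss [D]
2: W B0 → L0 hit [D]
3: R B0 → L0 hit [D]
4: W B0 → L0 hit [D]
5: R B2 → L0 miss wb→B0 [-]
6: W B1 → L1 hit [D]
7: R B3 → L1 miss wb→B1 [-]
8: W B3 → L1 hit [D]
9: R B1 → L1 miss wb→B3 [-]
10: R B0 → L0 miss [-]
11: W B0 → L0 hit [D]
12: W B0 → L0 hit [D]

WB = [0, 1, 3]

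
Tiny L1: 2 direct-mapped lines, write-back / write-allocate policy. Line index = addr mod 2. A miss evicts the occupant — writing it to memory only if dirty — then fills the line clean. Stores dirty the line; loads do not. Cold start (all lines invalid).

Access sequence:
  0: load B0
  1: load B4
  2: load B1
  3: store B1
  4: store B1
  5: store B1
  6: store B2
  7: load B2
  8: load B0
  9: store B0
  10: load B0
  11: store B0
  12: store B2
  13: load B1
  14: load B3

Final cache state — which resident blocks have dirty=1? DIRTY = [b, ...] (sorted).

DIRTY = [2]

0: R B0 -> L0 miss  d=-]
1: R B4 -> L0 miss  d=-]
2: R B1 -> L1 miss  d=-]
3: W B1 -> L1 hit  d=D]
4: W B1 -> L1 hit  d=D]
5: W B1 -> L1 hit  d=D]
6: W B2 -> L0 miss  d=D]
7: R B2 -> L0 hit  d=D]
8: R B0 -> L0 miss wb->B2  d=-]
9: W B0 -> L0 hit  d=D]
10: R B0 -> L0 hit  d=D]
11: W B0 -> L0 hit  d=D]
12: W B2 -> L0 miss wb->B0  d=D]
13: R B1 -> L1 hit  d=D]
14: R B3 -> L1 miss wb->B1  d=-]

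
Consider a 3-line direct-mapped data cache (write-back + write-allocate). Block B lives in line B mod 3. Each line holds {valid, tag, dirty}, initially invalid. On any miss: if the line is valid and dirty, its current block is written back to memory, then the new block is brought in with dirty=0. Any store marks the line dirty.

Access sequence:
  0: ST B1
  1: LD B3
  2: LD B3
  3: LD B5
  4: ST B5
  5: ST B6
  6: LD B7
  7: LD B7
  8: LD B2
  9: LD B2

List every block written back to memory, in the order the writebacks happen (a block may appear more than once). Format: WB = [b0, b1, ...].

0: W B1 → L1 miss [D]
1: R B3 → L0 miss [-]
2: R B3 → L0 hit [-]
3: R B5 → L2 miss [-]
4: W B5 → L2 hit [D]
5: W B6 → L0 miss [D]
6: R B7 → L1 miss wb→B1 [-]
7: R B7 → L1 hit [-]
8: R B2 → L2 miss wb→B5 [-]
9: R B2 → L2 hit [-]

WB = [1, 5]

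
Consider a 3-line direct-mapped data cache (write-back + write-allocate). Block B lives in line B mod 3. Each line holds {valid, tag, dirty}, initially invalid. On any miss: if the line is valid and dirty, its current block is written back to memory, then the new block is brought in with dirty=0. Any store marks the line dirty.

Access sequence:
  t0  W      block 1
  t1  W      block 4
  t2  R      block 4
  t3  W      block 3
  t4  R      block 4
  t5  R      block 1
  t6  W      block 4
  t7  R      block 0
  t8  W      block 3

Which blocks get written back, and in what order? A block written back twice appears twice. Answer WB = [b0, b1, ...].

WB = [1, 4, 3]

0: W B1 -> L1 miss  d=D]
1: W B4 -> L1 miss wb->B1  d=D]
2: R B4 -> L1 hit  d=D]
3: W B3 -> L0 miss  d=D]
4: R B4 -> L1 hit  d=D]
5: R B1 -> L1 miss wb->B4  d=-]
6: W B4 -> L1 miss  d=D]
7: R B0 -> L0 miss wb->B3  d=-]
8: W B3 -> L0 miss  d=D]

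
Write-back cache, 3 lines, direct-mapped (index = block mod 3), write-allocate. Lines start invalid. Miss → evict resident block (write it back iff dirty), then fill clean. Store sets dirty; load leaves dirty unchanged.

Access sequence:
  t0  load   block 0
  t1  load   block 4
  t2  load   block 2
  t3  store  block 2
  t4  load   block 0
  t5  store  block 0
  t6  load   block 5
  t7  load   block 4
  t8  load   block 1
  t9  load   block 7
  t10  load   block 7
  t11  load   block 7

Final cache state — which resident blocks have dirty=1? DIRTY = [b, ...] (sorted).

  0 | R B0 → L0 miss [-]
  1 | R B4 → L1 miss [-]
  2 | R B2 → L2 miss [-]
  3 | W B2 → L2 hit [D]
  4 | R B0 → L0 hit [-]
  5 | W B0 → L0 hit [D]
  6 | R B5 → L2 miss wb→B2 [-]
  7 | R B4 → L1 hit [-]
  8 | R B1 → L1 miss [-]
  9 | R B7 → L1 miss [-]
  10 | R B7 → L1 hit [-]
  11 | R B7 → L1 hit [-]

DIRTY = [0]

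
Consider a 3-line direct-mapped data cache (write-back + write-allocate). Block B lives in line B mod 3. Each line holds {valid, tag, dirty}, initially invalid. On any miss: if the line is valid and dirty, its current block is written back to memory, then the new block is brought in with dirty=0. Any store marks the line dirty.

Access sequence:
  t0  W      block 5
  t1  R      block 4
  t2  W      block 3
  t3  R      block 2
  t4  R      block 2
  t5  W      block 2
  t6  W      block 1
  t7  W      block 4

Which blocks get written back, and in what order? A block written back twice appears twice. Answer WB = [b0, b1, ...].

0: W B5 → L2 miss [D]
1: R B4 → L1 miss [-]
2: W B3 → L0 miss [D]
3: R B2 → L2 miss wb→B5 [-]
4: R B2 → L2 hit [-]
5: W B2 → L2 hit [D]
6: W B1 → L1 miss [D]
7: W B4 → L1 miss wb→B1 [D]

WB = [5, 1]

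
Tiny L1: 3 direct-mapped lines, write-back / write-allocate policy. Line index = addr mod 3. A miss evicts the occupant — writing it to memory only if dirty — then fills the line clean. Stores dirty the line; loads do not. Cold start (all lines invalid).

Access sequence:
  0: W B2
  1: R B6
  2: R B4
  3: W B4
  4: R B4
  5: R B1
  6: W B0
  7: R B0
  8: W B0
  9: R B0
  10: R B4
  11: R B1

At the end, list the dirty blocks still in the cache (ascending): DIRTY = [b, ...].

0: W B2 -> L2 miss  d=D]
1: R B6 -> L0 miss  d=-]
2: R B4 -> L1 miss  d=-]
3: W B4 -> L1 hit  d=D]
4: R B4 -> L1 hit  d=D]
5: R B1 -> L1 miss wb->B4  d=-]
6: W B0 -> L0 miss  d=D]
7: R B0 -> L0 hit  d=D]
8: W B0 -> L0 hit  d=D]
9: R B0 -> L0 hit  d=D]
10: R B4 -> L1 miss  d=-]
11: R B1 -> L1 miss  d=-]

DIRTY = [0, 2]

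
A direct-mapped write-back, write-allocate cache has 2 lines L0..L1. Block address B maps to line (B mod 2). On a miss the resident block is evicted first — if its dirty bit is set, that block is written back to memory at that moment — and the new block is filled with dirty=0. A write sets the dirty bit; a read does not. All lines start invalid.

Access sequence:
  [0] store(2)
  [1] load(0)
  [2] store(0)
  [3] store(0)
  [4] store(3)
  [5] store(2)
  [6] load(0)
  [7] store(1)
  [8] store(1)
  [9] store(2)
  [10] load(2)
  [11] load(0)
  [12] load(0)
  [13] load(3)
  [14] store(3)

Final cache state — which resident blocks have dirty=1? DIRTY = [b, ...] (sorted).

0: W B2 -> L0 miss  d=D]
1: R B0 -> L0 miss wb->B2  d=-]
2: W B0 -> L0 hit  d=D]
3: W B0 -> L0 hit  d=D]
4: W B3 -> L1 miss  d=D]
5: W B2 -> L0 miss wb->B0  d=D]
6: R B0 -> L0 miss wb->B2  d=-]
7: W B1 -> L1 miss wb->B3  d=D]
8: W B1 -> L1 hit  d=D]
9: W B2 -> L0 miss  d=D]
10: R B2 -> L0 hit  d=D]
11: R B0 -> L0 miss wb->B2  d=-]
12: R B0 -> L0 hit  d=-]
13: R B3 -> L1 miss wb->B1  d=-]
14: W B3 -> L1 hit  d=D]

DIRTY = [3]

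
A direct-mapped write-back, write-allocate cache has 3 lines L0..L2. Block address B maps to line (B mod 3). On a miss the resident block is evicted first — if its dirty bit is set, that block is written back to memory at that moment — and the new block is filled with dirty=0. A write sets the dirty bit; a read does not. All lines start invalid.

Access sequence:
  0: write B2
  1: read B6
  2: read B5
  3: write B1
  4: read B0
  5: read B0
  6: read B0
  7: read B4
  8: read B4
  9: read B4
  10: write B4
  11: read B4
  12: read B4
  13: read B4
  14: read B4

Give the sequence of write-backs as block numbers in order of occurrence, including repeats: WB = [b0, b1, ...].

WB = [2, 1]

0: W B2 -> L2 miss  d=D]
1: R B6 -> L0 miss  d=-]
2: R B5 -> L2 miss wb->B2  d=-]
3: W B1 -> L1 miss  d=D]
4: R B0 -> L0 miss  d=-]
5: R B0 -> L0 hit  d=-]
6: R B0 -> L0 hit  d=-]
7: R B4 -> L1 miss wb->B1  d=-]
8: R B4 -> L1 hit  d=-]
9: R B4 -> L1 hit  d=-]
10: W B4 -> L1 hit  d=D]
11: R B4 -> L1 hit  d=D]
12: R B4 -> L1 hit  d=D]
13: R B4 -> L1 hit  d=D]
14: R B4 -> L1 hit  d=D]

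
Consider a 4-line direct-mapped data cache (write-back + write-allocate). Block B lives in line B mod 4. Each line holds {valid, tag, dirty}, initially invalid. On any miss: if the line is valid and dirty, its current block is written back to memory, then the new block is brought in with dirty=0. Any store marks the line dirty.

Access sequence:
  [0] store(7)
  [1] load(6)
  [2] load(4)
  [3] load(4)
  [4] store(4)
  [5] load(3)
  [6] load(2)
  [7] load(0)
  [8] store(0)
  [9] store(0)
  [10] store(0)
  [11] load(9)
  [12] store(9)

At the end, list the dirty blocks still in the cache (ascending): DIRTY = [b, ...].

0: W B7 -> L3 miss  d=D]
1: R B6 -> L2 miss  d=-]
2: R B4 -> L0 miss  d=-]
3: R B4 -> L0 hit  d=-]
4: W B4 -> L0 hit  d=D]
5: R B3 -> L3 miss wb->B7  d=-]
6: R B2 -> L2 miss  d=-]
7: R B0 -> L0 miss wb->B4  d=-]
8: W B0 -> L0 hit  d=D]
9: W B0 -> L0 hit  d=D]
10: W B0 -> L0 hit  d=D]
11: R B9 -> L1 miss  d=-]
12: W B9 -> L1 hit  d=D]

DIRTY = [0, 9]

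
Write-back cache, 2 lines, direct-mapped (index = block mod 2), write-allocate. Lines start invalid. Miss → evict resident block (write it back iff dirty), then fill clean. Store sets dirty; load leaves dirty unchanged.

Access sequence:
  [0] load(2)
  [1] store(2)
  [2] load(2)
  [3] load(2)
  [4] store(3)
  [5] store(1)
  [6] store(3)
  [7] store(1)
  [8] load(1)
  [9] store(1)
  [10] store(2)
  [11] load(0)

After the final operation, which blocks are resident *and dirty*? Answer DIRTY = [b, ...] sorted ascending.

0: R B2 → L0 miss [-]
1: W B2 → L0 hit [D]
2: R B2 → L0 hit [D]
3: R B2 → L0 hit [D]
4: W B3 → L1 miss [D]
5: W B1 → L1 miss wb→B3 [D]
6: W B3 → L1 miss wb→B1 [D]
7: W B1 → L1 miss wb→B3 [D]
8: R B1 → L1 hit [D]
9: W B1 → L1 hit [D]
10: W B2 → L0 hit [D]
11: R B0 → L0 miss wb→B2 [-]

DIRTY = [1]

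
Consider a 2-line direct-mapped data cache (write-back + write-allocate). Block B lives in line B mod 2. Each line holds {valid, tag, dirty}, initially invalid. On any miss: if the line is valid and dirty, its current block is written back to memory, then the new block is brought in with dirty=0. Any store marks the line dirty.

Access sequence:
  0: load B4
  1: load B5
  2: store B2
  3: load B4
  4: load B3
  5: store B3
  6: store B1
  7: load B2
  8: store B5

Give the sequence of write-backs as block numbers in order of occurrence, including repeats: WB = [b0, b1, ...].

WB = [2, 3, 1]

0: R B4 -> L0 miss  d=-]
1: R B5 -> L1 miss  d=-]
2: W B2 -> L0 miss  d=D]
3: R B4 -> L0 miss wb->B2  d=-]
4: R B3 -> L1 miss  d=-]
5: W B3 -> L1 hit  d=D]
6: W B1 -> L1 miss wb->B3  d=D]
7: R B2 -> L0 miss  d=-]
8: W B5 -> L1 miss wb->B1  d=D]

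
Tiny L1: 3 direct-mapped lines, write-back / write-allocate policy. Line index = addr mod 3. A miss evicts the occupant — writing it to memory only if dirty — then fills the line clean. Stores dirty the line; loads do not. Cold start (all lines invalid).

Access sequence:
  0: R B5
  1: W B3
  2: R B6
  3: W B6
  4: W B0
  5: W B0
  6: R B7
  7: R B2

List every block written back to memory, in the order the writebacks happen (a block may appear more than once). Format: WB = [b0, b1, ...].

  0 | R B5 → L2 miss [-]
  1 | W B3 → L0 miss [D]
  2 | R B6 → L0 miss wb→B3 [-]
  3 | W B6 → L0 hit [D]
  4 | W B0 → L0 miss wb→B6 [D]
  5 | W B0 → L0 hit [D]
  6 | R B7 → L1 miss [-]
  7 | R B2 → L2 miss [-]

WB = [3, 6]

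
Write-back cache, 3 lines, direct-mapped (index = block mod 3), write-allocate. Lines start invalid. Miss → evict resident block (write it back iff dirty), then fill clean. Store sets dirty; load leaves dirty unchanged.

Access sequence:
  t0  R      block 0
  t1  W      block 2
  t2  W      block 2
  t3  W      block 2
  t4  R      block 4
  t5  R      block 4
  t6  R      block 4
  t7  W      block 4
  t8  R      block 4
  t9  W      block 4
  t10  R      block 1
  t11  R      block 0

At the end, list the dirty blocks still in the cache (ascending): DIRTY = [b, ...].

  0 | R B0 → L0 miss [-]
  1 | W B2 → L2 miss [D]
  2 | W B2 → L2 hit [D]
  3 | W B2 → L2 hit [D]
  4 | R B4 → L1 miss [-]
  5 | R B4 → L1 hit [-]
  6 | R B4 → L1 hit [-]
  7 | W B4 → L1 hit [D]
  8 | R B4 → L1 hit [D]
  9 | W B4 → L1 hit [D]
  10 | R B1 → L1 miss wb→B4 [-]
  11 | R B0 → L0 hit [-]

DIRTY = [2]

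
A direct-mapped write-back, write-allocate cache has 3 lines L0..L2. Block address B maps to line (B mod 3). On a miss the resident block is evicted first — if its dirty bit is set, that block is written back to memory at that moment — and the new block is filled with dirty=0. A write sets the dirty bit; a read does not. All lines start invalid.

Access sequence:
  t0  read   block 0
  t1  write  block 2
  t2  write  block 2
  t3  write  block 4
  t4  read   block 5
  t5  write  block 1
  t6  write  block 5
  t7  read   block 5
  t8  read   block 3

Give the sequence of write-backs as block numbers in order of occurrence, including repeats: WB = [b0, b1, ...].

  0 | R B0 → L0 miss [-]
  1 | W B2 → L2 miss [D]
  2 | W B2 → L2 hit [D]
  3 | W B4 → L1 miss [D]
  4 | R B5 → L2 miss wb→B2 [-]
  5 | W B1 → L1 miss wb→B4 [D]
  6 | W B5 → L2 hit [D]
  7 | R B5 → L2 hit [D]
  8 | R B3 → L0 miss [-]

WB = [2, 4]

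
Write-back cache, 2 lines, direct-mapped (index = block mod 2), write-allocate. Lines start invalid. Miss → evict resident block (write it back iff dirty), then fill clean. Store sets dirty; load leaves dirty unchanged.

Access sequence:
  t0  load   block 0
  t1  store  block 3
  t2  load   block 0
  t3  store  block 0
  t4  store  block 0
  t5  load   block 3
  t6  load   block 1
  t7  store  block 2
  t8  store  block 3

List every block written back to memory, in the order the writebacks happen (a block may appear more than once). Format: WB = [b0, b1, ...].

  0 | R B0 → L0 miss [-]
  1 | W B3 → L1 miss [D]
  2 | R B0 → L0 hit [-]
  3 | W B0 → L0 hit [D]
  4 | W B0 → L0 hit [D]
  5 | R B3 → L1 hit [D]
  6 | R B1 → L1 miss wb→B3 [-]
  7 | W B2 → L0 miss wb→B0 [D]
  8 | W B3 → L1 miss [D]

WB = [3, 0]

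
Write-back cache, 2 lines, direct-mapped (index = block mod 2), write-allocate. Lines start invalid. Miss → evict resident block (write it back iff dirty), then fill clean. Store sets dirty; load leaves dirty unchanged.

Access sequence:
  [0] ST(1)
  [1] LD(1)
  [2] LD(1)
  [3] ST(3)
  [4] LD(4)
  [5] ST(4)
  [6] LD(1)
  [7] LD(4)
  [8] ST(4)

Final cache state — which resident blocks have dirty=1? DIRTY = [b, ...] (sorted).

0: W B1 → L1 miss [D]
1: R B1 → L1 hit [D]
2: R B1 → L1 hit [D]
3: W B3 → L1 miss wb→B1 [D]
4: R B4 → L0 miss [-]
5: W B4 → L0 hit [D]
6: R B1 → L1 miss wb→B3 [-]
7: R B4 → L0 hit [D]
8: W B4 → L0 hit [D]

DIRTY = [4]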